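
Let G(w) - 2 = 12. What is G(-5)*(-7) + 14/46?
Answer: -2247/23 ≈ -97.696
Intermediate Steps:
G(w) = 14 (G(w) = 2 + 12 = 14)
G(-5)*(-7) + 14/46 = 14*(-7) + 14/46 = -98 + 14*(1/46) = -98 + 7/23 = -2247/23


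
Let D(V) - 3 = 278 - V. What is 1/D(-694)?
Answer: 1/975 ≈ 0.0010256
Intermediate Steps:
D(V) = 281 - V (D(V) = 3 + (278 - V) = 281 - V)
1/D(-694) = 1/(281 - 1*(-694)) = 1/(281 + 694) = 1/975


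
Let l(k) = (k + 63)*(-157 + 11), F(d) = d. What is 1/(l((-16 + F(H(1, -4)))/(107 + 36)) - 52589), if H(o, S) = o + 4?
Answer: -13/803085 ≈ -1.6188e-5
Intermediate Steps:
H(o, S) = 4 + o
l(k) = -9198 - 146*k (l(k) = (63 + k)*(-146) = -9198 - 146*k)
1/(l((-16 + F(H(1, -4)))/(107 + 36)) - 52589) = 1/((-9198 - 146*(-16 + (4 + 1))/(107 + 36)) - 52589) = 1/((-9198 - 146*(-16 + 5)/143) - 52589) = 1/((-9198 - (-1606)/143) - 52589) = 1/((-9198 - 146*(-1/13)) - 52589) = 1/((-9198 + 146/13) - 52589) = 1/(-119428/13 - 52589) = 1/(-803085/13) = -13/803085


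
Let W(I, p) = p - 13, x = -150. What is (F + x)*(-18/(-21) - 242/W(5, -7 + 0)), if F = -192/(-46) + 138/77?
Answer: -115680594/61985 ≈ -1866.3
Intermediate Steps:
F = 10566/1771 (F = -192*(-1/46) + 138*(1/77) = 96/23 + 138/77 = 10566/1771 ≈ 5.9661)
W(I, p) = -13 + p
(F + x)*(-18/(-21) - 242/W(5, -7 + 0)) = (10566/1771 - 150)*(-18/(-21) - 242/(-13 + (-7 + 0))) = -255084*(-18*(-1/21) - 242/(-13 - 7))/1771 = -255084*(6/7 - 242/(-20))/1771 = -255084*(6/7 - 242*(-1/20))/1771 = -255084*(6/7 + 121/10)/1771 = -255084/1771*907/70 = -115680594/61985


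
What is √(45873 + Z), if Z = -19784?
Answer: √26089 ≈ 161.52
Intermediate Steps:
√(45873 + Z) = √(45873 - 19784) = √26089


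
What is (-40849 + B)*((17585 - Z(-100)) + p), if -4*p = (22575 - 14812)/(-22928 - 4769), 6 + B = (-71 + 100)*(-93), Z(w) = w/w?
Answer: -21210955862040/27697 ≈ -7.6582e+8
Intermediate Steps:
Z(w) = 1
B = -2703 (B = -6 + (-71 + 100)*(-93) = -6 + 29*(-93) = -6 - 2697 = -2703)
p = 7763/110788 (p = -(22575 - 14812)/(4*(-22928 - 4769)) = -7763/(4*(-27697)) = -7763*(-1)/(4*27697) = -1/4*(-7763/27697) = 7763/110788 ≈ 0.070071)
(-40849 + B)*((17585 - Z(-100)) + p) = (-40849 - 2703)*((17585 - 1*1) + 7763/110788) = -43552*((17585 - 1) + 7763/110788) = -43552*(17584 + 7763/110788) = -43552*1948103955/110788 = -21210955862040/27697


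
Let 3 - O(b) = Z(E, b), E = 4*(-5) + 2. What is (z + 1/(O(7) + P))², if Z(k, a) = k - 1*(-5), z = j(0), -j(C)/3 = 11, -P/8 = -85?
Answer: 527483089/484416 ≈ 1088.9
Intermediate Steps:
P = 680 (P = -8*(-85) = 680)
E = -18 (E = -20 + 2 = -18)
j(C) = -33 (j(C) = -3*11 = -33)
z = -33
Z(k, a) = 5 + k (Z(k, a) = k + 5 = 5 + k)
O(b) = 16 (O(b) = 3 - (5 - 18) = 3 - 1*(-13) = 3 + 13 = 16)
(z + 1/(O(7) + P))² = (-33 + 1/(16 + 680))² = (-33 + 1/696)² = (-22967/696)² = 527483089/484416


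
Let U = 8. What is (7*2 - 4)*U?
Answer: 80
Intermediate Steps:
(7*2 - 4)*U = (7*2 - 4)*8 = (14 - 4)*8 = 10*8 = 80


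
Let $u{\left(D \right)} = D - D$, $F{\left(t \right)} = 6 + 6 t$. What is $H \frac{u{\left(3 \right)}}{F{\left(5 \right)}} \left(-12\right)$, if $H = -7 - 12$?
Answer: $0$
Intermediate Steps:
$H = -19$
$u{\left(D \right)} = 0$
$H \frac{u{\left(3 \right)}}{F{\left(5 \right)}} \left(-12\right) = - 19 \frac{0}{6 + 6 \cdot 5} \left(-12\right) = - 19 \frac{0}{6 + 30} \left(-12\right) = - 19 \cdot \frac{0}{36} \left(-12\right) = - 19 \cdot 0 \cdot \frac{1}{36} \left(-12\right) = \left(-19\right) 0 \left(-12\right) = 0 \left(-12\right) = 0$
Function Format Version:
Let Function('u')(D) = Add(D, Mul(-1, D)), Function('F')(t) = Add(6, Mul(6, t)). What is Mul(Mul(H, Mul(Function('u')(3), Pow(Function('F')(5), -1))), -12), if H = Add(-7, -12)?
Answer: 0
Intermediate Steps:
H = -19
Function('u')(D) = 0
Mul(Mul(H, Mul(Function('u')(3), Pow(Function('F')(5), -1))), -12) = Mul(Mul(-19, Mul(0, Pow(Add(6, Mul(6, 5)), -1))), -12) = Mul(Mul(-19, Mul(0, Pow(Add(6, 30), -1))), -12) = Mul(Mul(-19, Mul(0, Pow(36, -1))), -12) = Mul(Mul(-19, Mul(0, Rational(1, 36))), -12) = Mul(Mul(-19, 0), -12) = Mul(0, -12) = 0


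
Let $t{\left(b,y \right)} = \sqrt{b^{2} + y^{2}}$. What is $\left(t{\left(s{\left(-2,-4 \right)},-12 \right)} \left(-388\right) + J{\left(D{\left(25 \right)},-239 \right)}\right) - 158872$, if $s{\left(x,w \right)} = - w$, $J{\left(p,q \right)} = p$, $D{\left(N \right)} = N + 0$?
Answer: $-158847 - 1552 \sqrt{10} \approx -1.6375 \cdot 10^{5}$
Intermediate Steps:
$D{\left(N \right)} = N$
$\left(t{\left(s{\left(-2,-4 \right)},-12 \right)} \left(-388\right) + J{\left(D{\left(25 \right)},-239 \right)}\right) - 158872 = \left(\sqrt{\left(\left(-1\right) \left(-4\right)\right)^{2} + \left(-12\right)^{2}} \left(-388\right) + 25\right) - 158872 = \left(\sqrt{4^{2} + 144} \left(-388\right) + 25\right) - 158872 = \left(\sqrt{16 + 144} \left(-388\right) + 25\right) - 158872 = \left(\sqrt{160} \left(-388\right) + 25\right) - 158872 = \left(4 \sqrt{10} \left(-388\right) + 25\right) - 158872 = \left(- 1552 \sqrt{10} + 25\right) - 158872 = \left(25 - 1552 \sqrt{10}\right) - 158872 = -158847 - 1552 \sqrt{10}$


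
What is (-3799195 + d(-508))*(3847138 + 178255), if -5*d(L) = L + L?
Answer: -76462174993887/5 ≈ -1.5292e+13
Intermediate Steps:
d(L) = -2*L/5 (d(L) = -(L + L)/5 = -2*L/5)
(-3799195 + d(-508))*(3847138 + 178255) = (-3799195 - 2/5*(-508))*(3847138 + 178255) = (-3799195 + 1016/5)*4025393 = -18994959/5*4025393 = -76462174993887/5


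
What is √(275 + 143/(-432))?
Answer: √355971/36 ≈ 16.573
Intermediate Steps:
√(275 + 143/(-432)) = √(275 + 143*(-1/432)) = √(275 - 143/432) = √(118657/432) = √355971/36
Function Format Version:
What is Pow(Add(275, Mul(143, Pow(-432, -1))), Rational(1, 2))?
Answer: Mul(Rational(1, 36), Pow(355971, Rational(1, 2))) ≈ 16.573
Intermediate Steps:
Pow(Add(275, Mul(143, Pow(-432, -1))), Rational(1, 2)) = Pow(Add(275, Mul(143, Rational(-1, 432))), Rational(1, 2)) = Pow(Add(275, Rational(-143, 432)), Rational(1, 2)) = Pow(Rational(118657, 432), Rational(1, 2)) = Mul(Rational(1, 36), Pow(355971, Rational(1, 2)))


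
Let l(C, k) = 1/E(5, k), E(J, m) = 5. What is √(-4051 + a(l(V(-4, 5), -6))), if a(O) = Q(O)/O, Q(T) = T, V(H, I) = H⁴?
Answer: 45*I*√2 ≈ 63.64*I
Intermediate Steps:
l(C, k) = ⅕ (l(C, k) = 1/5 = ⅕)
a(O) = 1 (a(O) = O/O = 1)
√(-4051 + a(l(V(-4, 5), -6))) = √(-4051 + 1) = √(-4050) = 45*I*√2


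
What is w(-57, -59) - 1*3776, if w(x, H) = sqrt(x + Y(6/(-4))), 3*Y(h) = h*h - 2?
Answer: -3776 + I*sqrt(2049)/6 ≈ -3776.0 + 7.5443*I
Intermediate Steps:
Y(h) = -2/3 + h**2/3 (Y(h) = (h*h - 2)/3 = (h**2 - 2)/3 = (-2 + h**2)/3 = -2/3 + h**2/3)
w(x, H) = sqrt(1/12 + x) (w(x, H) = sqrt(x + (-2/3 + (6/(-4))**2/3)) = sqrt(x + (-2/3 + (6*(-1/4))**2/3)) = sqrt(x + (-2/3 + (-3/2)**2/3)) = sqrt(x + (-2/3 + (1/3)*(9/4))) = sqrt(x + (-2/3 + 3/4)) = sqrt(x + 1/12) = sqrt(1/12 + x))
w(-57, -59) - 1*3776 = sqrt(3 + 36*(-57))/6 - 1*3776 = sqrt(3 - 2052)/6 - 3776 = sqrt(-2049)/6 - 3776 = (I*sqrt(2049))/6 - 3776 = I*sqrt(2049)/6 - 3776 = -3776 + I*sqrt(2049)/6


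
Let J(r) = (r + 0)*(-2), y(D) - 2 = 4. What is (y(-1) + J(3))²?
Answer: 0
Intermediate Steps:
y(D) = 6 (y(D) = 2 + 4 = 6)
J(r) = -2*r (J(r) = r*(-2) = -2*r)
(y(-1) + J(3))² = (6 - 2*3)² = (6 - 6)² = 0² = 0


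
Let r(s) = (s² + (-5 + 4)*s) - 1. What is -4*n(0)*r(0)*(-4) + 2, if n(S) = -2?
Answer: 34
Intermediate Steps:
r(s) = -1 + s² - s (r(s) = (s² - s) - 1 = -1 + s² - s)
-4*n(0)*r(0)*(-4) + 2 = -4*(-2*(-1 + 0² - 1*0))*(-4) + 2 = -4*(-2*(-1 + 0 + 0))*(-4) + 2 = -4*(-2*(-1))*(-4) + 2 = -8*(-4) + 2 = -4*(-8) + 2 = 32 + 2 = 34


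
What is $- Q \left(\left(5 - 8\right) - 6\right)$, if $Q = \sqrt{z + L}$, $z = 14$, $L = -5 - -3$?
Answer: $18 \sqrt{3} \approx 31.177$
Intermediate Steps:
$L = -2$ ($L = -5 + 3 = -2$)
$Q = 2 \sqrt{3}$ ($Q = \sqrt{14 - 2} = \sqrt{12} = 2 \sqrt{3} \approx 3.4641$)
$- Q \left(\left(5 - 8\right) - 6\right) = - 2 \sqrt{3} \left(\left(5 - 8\right) - 6\right) = - 2 \sqrt{3} \left(-3 - 6\right) = - 2 \sqrt{3} \left(-9\right) = 18 \sqrt{3}$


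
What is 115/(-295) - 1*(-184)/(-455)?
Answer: -21321/26845 ≈ -0.79423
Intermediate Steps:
115/(-295) - 1*(-184)/(-455) = 115*(-1/295) + 184*(-1/455) = -23/59 - 184/455 = -21321/26845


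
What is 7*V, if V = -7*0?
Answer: 0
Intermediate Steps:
V = 0
7*V = 7*0 = 0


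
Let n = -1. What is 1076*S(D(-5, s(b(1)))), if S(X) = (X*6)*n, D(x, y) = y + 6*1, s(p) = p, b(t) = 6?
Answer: -77472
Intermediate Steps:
D(x, y) = 6 + y (D(x, y) = y + 6 = 6 + y)
S(X) = -6*X (S(X) = (X*6)*(-1) = (6*X)*(-1) = -6*X)
1076*S(D(-5, s(b(1)))) = 1076*(-6*(6 + 6)) = 1076*(-6*12) = 1076*(-72) = -77472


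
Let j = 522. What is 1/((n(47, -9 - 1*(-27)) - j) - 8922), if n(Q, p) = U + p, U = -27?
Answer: -1/9453 ≈ -0.00010579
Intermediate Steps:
n(Q, p) = -27 + p
1/((n(47, -9 - 1*(-27)) - j) - 8922) = 1/(((-27 + (-9 - 1*(-27))) - 1*522) - 8922) = 1/(((-27 + (-9 + 27)) - 522) - 8922) = 1/(((-27 + 18) - 522) - 8922) = 1/((-9 - 522) - 8922) = 1/(-531 - 8922) = 1/(-9453) = -1/9453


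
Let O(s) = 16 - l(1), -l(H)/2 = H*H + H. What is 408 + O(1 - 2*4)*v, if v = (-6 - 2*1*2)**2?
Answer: 2408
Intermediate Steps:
l(H) = -2*H - 2*H**2 (l(H) = -2*(H*H + H) = -2*(H**2 + H) = -2*(H + H**2) = -2*H - 2*H**2)
O(s) = 20 (O(s) = 16 - (-2)*(1 + 1) = 16 - (-2)*2 = 16 - 1*(-4) = 16 + 4 = 20)
v = 100 (v = (-6 - 2*2)**2 = (-6 - 4)**2 = (-10)**2 = 100)
408 + O(1 - 2*4)*v = 408 + 20*100 = 408 + 2000 = 2408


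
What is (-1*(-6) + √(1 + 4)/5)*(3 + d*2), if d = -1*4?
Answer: -30 - √5 ≈ -32.236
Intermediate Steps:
d = -4
(-1*(-6) + √(1 + 4)/5)*(3 + d*2) = (-1*(-6) + √(1 + 4)/5)*(3 - 4*2) = (6 + √5*(⅕))*(3 - 8) = (6 + √5/5)*(-5) = -30 - √5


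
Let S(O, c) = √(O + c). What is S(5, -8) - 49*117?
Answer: -5733 + I*√3 ≈ -5733.0 + 1.732*I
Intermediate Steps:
S(5, -8) - 49*117 = √(5 - 8) - 49*117 = √(-3) - 5733 = I*√3 - 5733 = -5733 + I*√3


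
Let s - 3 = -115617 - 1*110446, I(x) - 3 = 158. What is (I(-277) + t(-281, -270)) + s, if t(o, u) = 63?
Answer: -225836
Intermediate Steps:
I(x) = 161 (I(x) = 3 + 158 = 161)
s = -226060 (s = 3 + (-115617 - 1*110446) = 3 + (-115617 - 110446) = 3 - 226063 = -226060)
(I(-277) + t(-281, -270)) + s = (161 + 63) - 226060 = 224 - 226060 = -225836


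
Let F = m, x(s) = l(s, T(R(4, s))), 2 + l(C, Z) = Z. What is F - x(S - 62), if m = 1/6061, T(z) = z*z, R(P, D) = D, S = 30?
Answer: -6194341/6061 ≈ -1022.0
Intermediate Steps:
T(z) = z²
l(C, Z) = -2 + Z
m = 1/6061 ≈ 0.00016499
x(s) = -2 + s²
F = 1/6061 ≈ 0.00016499
F - x(S - 62) = 1/6061 - (-2 + (30 - 62)²) = 1/6061 - (-2 + (-32)²) = 1/6061 - (-2 + 1024) = 1/6061 - 1*1022 = 1/6061 - 1022 = -6194341/6061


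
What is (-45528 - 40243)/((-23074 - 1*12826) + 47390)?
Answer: -85771/11490 ≈ -7.4648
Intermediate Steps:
(-45528 - 40243)/((-23074 - 1*12826) + 47390) = -85771/((-23074 - 12826) + 47390) = -85771/(-35900 + 47390) = -85771/11490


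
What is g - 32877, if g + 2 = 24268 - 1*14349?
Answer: -22960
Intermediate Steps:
g = 9917 (g = -2 + (24268 - 1*14349) = -2 + (24268 - 14349) = -2 + 9919 = 9917)
g - 32877 = 9917 - 32877 = -22960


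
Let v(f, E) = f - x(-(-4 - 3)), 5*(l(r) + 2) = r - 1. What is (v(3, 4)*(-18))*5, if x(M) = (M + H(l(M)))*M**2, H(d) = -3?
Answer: 17370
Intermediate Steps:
l(r) = -11/5 + r/5 (l(r) = -2 + (r - 1)/5 = -2 + (-1 + r)/5 = -2 + (-1/5 + r/5) = -11/5 + r/5)
x(M) = M**2*(-3 + M) (x(M) = (M - 3)*M**2 = (-3 + M)*M**2 = M**2*(-3 + M))
v(f, E) = -196 + f (v(f, E) = f - (-(-4 - 3))**2*(-3 - (-4 - 3)) = f - (-1*(-7))**2*(-3 - 1*(-7)) = f - 7**2*(-3 + 7) = f - 49*4 = f - 1*196 = f - 196 = -196 + f)
(v(3, 4)*(-18))*5 = ((-196 + 3)*(-18))*5 = -193*(-18)*5 = 3474*5 = 17370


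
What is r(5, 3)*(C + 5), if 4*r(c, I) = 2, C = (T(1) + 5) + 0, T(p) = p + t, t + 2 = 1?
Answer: 5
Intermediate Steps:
t = -1 (t = -2 + 1 = -1)
T(p) = -1 + p (T(p) = p - 1 = -1 + p)
C = 5 (C = ((-1 + 1) + 5) + 0 = (0 + 5) + 0 = 5 + 0 = 5)
r(c, I) = ½ (r(c, I) = (¼)*2 = ½)
r(5, 3)*(C + 5) = (5 + 5)/2 = (½)*10 = 5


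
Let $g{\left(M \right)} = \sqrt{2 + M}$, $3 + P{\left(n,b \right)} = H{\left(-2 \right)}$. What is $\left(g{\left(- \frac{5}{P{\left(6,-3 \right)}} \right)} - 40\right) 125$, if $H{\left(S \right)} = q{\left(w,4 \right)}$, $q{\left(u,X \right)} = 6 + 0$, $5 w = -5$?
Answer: $-5000 + \frac{125 \sqrt{3}}{3} \approx -4927.8$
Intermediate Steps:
$w = -1$ ($w = \frac{1}{5} \left(-5\right) = -1$)
$q{\left(u,X \right)} = 6$
$H{\left(S \right)} = 6$
$P{\left(n,b \right)} = 3$ ($P{\left(n,b \right)} = -3 + 6 = 3$)
$\left(g{\left(- \frac{5}{P{\left(6,-3 \right)}} \right)} - 40\right) 125 = \left(\sqrt{2 - \frac{5}{3}} - 40\right) 125 = \left(\sqrt{\frac{1}{3}} - 40\right) 125 = \left(\frac{\sqrt{3}}{3} - 40\right) 125 = \left(-40 + \frac{\sqrt{3}}{3}\right) 125 = -5000 + \frac{125 \sqrt{3}}{3}$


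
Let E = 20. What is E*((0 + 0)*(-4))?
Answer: 0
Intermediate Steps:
E*((0 + 0)*(-4)) = 20*((0 + 0)*(-4)) = 20*(0*(-4)) = 20*0 = 0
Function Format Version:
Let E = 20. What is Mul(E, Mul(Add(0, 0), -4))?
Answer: 0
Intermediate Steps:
Mul(E, Mul(Add(0, 0), -4)) = Mul(20, Mul(Add(0, 0), -4)) = Mul(20, Mul(0, -4)) = Mul(20, 0) = 0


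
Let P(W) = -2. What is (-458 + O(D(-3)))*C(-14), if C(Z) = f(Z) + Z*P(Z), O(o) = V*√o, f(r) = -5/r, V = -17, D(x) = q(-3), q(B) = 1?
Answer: -188575/14 ≈ -13470.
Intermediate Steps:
D(x) = 1
O(o) = -17*√o
C(Z) = -5/Z - 2*Z (C(Z) = -5/Z + Z*(-2) = -5/Z - 2*Z)
(-458 + O(D(-3)))*C(-14) = (-458 - 17*√1)*(-5/(-14) - 2*(-14)) = (-458 - 17*1)*(-5*(-1/14) + 28) = (-458 - 17)*(5/14 + 28) = -475*397/14 = -188575/14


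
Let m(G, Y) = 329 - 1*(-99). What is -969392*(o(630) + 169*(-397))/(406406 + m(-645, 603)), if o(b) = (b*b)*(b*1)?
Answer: -121164261003272/203417 ≈ -5.9564e+8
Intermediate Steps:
m(G, Y) = 428 (m(G, Y) = 329 + 99 = 428)
o(b) = b³ (o(b) = b²*b = b³)
-969392*(o(630) + 169*(-397))/(406406 + m(-645, 603)) = -969392*(630³ + 169*(-397))/(406406 + 428) = -969392/(406834/(250047000 - 67093)) = -969392/(406834/249979907) = -969392/(406834*(1/249979907)) = -969392/406834/249979907 = -969392*249979907/406834 = -121164261003272/203417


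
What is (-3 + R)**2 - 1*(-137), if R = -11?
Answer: 333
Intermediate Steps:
(-3 + R)**2 - 1*(-137) = (-3 - 11)**2 - 1*(-137) = (-14)**2 + 137 = 196 + 137 = 333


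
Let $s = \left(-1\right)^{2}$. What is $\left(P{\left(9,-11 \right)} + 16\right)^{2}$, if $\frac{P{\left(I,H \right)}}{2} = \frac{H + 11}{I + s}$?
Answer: $256$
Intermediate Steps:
$s = 1$
$P{\left(I,H \right)} = \frac{2 \left(11 + H\right)}{1 + I}$ ($P{\left(I,H \right)} = 2 \frac{H + 11}{I + 1} = 2 \frac{11 + H}{1 + I} = \frac{2 \left(11 + H\right)}{1 + I}$)
$\left(P{\left(9,-11 \right)} + 16\right)^{2} = \left(\frac{2 \left(11 - 11\right)}{1 + 9} + 16\right)^{2} = \left(2 \cdot \frac{1}{10} \cdot 0 + 16\right)^{2} = \left(0 + 16\right)^{2} = 16^{2} = 256$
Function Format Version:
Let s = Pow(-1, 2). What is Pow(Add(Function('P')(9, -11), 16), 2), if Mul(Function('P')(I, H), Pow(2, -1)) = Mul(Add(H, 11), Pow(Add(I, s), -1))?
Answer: 256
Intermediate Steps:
s = 1
Function('P')(I, H) = Mul(2, Pow(Add(1, I), -1), Add(11, H)) (Function('P')(I, H) = Mul(2, Mul(Add(H, 11), Pow(Add(I, 1), -1))) = Mul(2, Mul(Add(11, H), Pow(Add(1, I), -1))) = Mul(2, Mul(Pow(Add(1, I), -1), Add(11, H))) = Mul(2, Pow(Add(1, I), -1), Add(11, H)))
Pow(Add(Function('P')(9, -11), 16), 2) = Pow(Add(Mul(2, Pow(Add(1, 9), -1), Add(11, -11)), 16), 2) = Pow(Add(Mul(2, Pow(10, -1), 0), 16), 2) = Pow(Add(Mul(2, Rational(1, 10), 0), 16), 2) = Pow(Add(0, 16), 2) = Pow(16, 2) = 256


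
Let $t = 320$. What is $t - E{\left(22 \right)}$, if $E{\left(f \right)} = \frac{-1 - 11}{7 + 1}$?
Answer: $\frac{643}{2} \approx 321.5$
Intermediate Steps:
$E{\left(f \right)} = - \frac{3}{2}$ ($E{\left(f \right)} = - \frac{12}{8} = \left(-12\right) \frac{1}{8} = - \frac{3}{2}$)
$t - E{\left(22 \right)} = 320 - - \frac{3}{2} = 320 + \frac{3}{2} = \frac{643}{2}$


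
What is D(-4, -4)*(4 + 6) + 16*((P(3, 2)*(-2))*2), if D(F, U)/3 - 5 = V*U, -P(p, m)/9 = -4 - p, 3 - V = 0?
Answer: -4242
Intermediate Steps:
V = 3 (V = 3 - 1*0 = 3 + 0 = 3)
P(p, m) = 36 + 9*p (P(p, m) = -9*(-4 - p) = 36 + 9*p)
D(F, U) = 15 + 9*U (D(F, U) = 15 + 3*(3*U) = 15 + 9*U)
D(-4, -4)*(4 + 6) + 16*((P(3, 2)*(-2))*2) = (15 + 9*(-4))*(4 + 6) + 16*(((36 + 9*3)*(-2))*2) = (15 - 36)*10 + 16*(((36 + 27)*(-2))*2) = -21*10 + 16*((63*(-2))*2) = -210 + 16*(-126*2) = -210 + 16*(-252) = -210 - 4032 = -4242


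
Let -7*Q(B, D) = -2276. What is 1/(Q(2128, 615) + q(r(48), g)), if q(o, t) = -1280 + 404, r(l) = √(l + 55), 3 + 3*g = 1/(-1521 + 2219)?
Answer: -7/3856 ≈ -0.0018154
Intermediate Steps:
Q(B, D) = 2276/7 (Q(B, D) = -⅐*(-2276) = 2276/7)
g = -2093/2094 (g = -1 + 1/(3*(-1521 + 2219)) = -1 + (⅓)/698 = -1 + (⅓)*(1/698) = -1 + 1/2094 = -2093/2094 ≈ -0.99952)
r(l) = √(55 + l)
q(o, t) = -876
1/(Q(2128, 615) + q(r(48), g)) = 1/(2276/7 - 876) = 1/(-3856/7) = -7/3856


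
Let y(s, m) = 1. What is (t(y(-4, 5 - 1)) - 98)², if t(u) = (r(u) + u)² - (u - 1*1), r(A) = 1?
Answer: 8836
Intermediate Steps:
t(u) = 1 + (1 + u)² - u (t(u) = (1 + u)² - (u - 1*1) = (1 + u)² - (u - 1) = (1 + u)² - (-1 + u) = (1 + u)² + (1 - u) = 1 + (1 + u)² - u)
(t(y(-4, 5 - 1)) - 98)² = ((2 + 1 + 1²) - 98)² = ((2 + 1 + 1) - 98)² = (4 - 98)² = (-94)² = 8836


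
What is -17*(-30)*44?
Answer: 22440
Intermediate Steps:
-17*(-30)*44 = 510*44 = 22440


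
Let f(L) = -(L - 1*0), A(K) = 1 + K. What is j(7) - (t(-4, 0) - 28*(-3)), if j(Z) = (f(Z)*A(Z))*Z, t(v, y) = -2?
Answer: -474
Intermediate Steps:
f(L) = -L (f(L) = -(L + 0) = -L)
j(Z) = -Z²*(1 + Z) (j(Z) = ((-Z)*(1 + Z))*Z = (-Z*(1 + Z))*Z = -Z²*(1 + Z))
j(7) - (t(-4, 0) - 28*(-3)) = 7²*(-1 - 1*7) - (-2 - 28*(-3)) = 49*(-1 - 7) - (-2 + 84) = 49*(-8) - 1*82 = -392 - 82 = -474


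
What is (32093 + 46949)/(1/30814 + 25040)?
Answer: 2435600188/771582561 ≈ 3.1566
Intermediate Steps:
(32093 + 46949)/(1/30814 + 25040) = 79042/(1/30814 + 25040) = 79042/(771582561/30814) = 79042*(30814/771582561) = 2435600188/771582561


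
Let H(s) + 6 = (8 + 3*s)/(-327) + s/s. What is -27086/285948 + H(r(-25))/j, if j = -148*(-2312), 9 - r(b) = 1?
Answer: -252597604399/2666263792608 ≈ -0.094738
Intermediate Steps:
r(b) = 8 (r(b) = 9 - 1*1 = 9 - 1 = 8)
j = 342176
H(s) = -1643/327 - s/109 (H(s) = -6 + ((8 + 3*s)/(-327) + s/s) = -6 + ((8 + 3*s)*(-1/327) + 1) = -6 + ((-8/327 - s/109) + 1) = -6 + (319/327 - s/109) = -1643/327 - s/109)
-27086/285948 + H(r(-25))/j = -27086/285948 + (-1643/327 - 1/109*8)/342176 = -27086*1/285948 + (-1643/327 - 8/109)*(1/342176) = -13543/142974 - 1667/327*1/342176 = -13543/142974 - 1667/111891552 = -252597604399/2666263792608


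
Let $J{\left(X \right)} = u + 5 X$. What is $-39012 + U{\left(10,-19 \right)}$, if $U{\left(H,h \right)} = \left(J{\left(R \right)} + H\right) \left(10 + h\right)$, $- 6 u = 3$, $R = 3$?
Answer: $- \frac{78465}{2} \approx -39233.0$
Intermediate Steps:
$u = - \frac{1}{2}$ ($u = \left(- \frac{1}{6}\right) 3 = - \frac{1}{2} \approx -0.5$)
$J{\left(X \right)} = - \frac{1}{2} + 5 X$
$U{\left(H,h \right)} = \left(10 + h\right) \left(\frac{29}{2} + H\right)$ ($U{\left(H,h \right)} = \left(\left(- \frac{1}{2} + 5 \cdot 3\right) + H\right) \left(10 + h\right) = \left(\left(- \frac{1}{2} + 15\right) + H\right) \left(10 + h\right) = \left(\frac{29}{2} + H\right) \left(10 + h\right) = \left(10 + h\right) \left(\frac{29}{2} + H\right)$)
$-39012 + U{\left(10,-19 \right)} = -39012 + \left(145 + 10 \cdot 10 + \frac{29}{2} \left(-19\right) + 10 \left(-19\right)\right) = -39012 + \left(145 + 100 - \frac{551}{2} - 190\right) = -39012 - \frac{441}{2} = - \frac{78465}{2}$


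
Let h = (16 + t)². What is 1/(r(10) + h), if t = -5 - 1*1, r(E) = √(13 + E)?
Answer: 100/9977 - √23/9977 ≈ 0.0095424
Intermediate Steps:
t = -6 (t = -5 - 1 = -6)
h = 100 (h = (16 - 6)² = 10² = 100)
1/(r(10) + h) = 1/(√(13 + 10) + 100) = 1/(√23 + 100) = 1/(100 + √23)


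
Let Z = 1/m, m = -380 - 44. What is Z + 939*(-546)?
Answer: -217382257/424 ≈ -5.1269e+5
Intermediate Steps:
m = -424
Z = -1/424 (Z = 1/(-424) = -1/424 ≈ -0.0023585)
Z + 939*(-546) = -1/424 + 939*(-546) = -1/424 - 512694 = -217382257/424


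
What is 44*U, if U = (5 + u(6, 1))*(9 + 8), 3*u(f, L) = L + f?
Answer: 16456/3 ≈ 5485.3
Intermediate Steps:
u(f, L) = L/3 + f/3 (u(f, L) = (L + f)/3 = L/3 + f/3)
U = 374/3 (U = (5 + ((1/3)*1 + (1/3)*6))*(9 + 8) = (5 + (1/3 + 2))*17 = (5 + 7/3)*17 = (22/3)*17 = 374/3 ≈ 124.67)
44*U = 44*(374/3) = 16456/3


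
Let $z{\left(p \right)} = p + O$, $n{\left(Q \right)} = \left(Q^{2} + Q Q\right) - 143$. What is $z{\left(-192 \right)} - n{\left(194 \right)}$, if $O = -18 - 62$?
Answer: $-75401$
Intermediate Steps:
$O = -80$ ($O = -18 - 62 = -80$)
$n{\left(Q \right)} = -143 + 2 Q^{2}$ ($n{\left(Q \right)} = \left(Q^{2} + Q^{2}\right) - 143 = 2 Q^{2} - 143 = -143 + 2 Q^{2}$)
$z{\left(p \right)} = -80 + p$ ($z{\left(p \right)} = p - 80 = -80 + p$)
$z{\left(-192 \right)} - n{\left(194 \right)} = \left(-80 - 192\right) - \left(-143 + 2 \cdot 194^{2}\right) = -272 - \left(-143 + 2 \cdot 37636\right) = -272 - \left(-143 + 75272\right) = -272 - 75129 = -75401$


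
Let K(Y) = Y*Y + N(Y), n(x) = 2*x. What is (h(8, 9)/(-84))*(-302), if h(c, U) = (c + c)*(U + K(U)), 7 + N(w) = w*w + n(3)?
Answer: 205360/21 ≈ 9779.0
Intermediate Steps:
N(w) = -1 + w**2 (N(w) = -7 + (w*w + 2*3) = -7 + (w**2 + 6) = -7 + (6 + w**2) = -1 + w**2)
K(Y) = -1 + 2*Y**2 (K(Y) = Y*Y + (-1 + Y**2) = Y**2 + (-1 + Y**2) = -1 + 2*Y**2)
h(c, U) = 2*c*(-1 + U + 2*U**2) (h(c, U) = (c + c)*(U + (-1 + 2*U**2)) = (2*c)*(-1 + U + 2*U**2) = 2*c*(-1 + U + 2*U**2))
(h(8, 9)/(-84))*(-302) = ((2*8*(-1 + 9 + 2*9**2))/(-84))*(-302) = ((2*8*(-1 + 9 + 2*81))*(-1/84))*(-302) = ((2*8*(-1 + 9 + 162))*(-1/84))*(-302) = ((2*8*170)*(-1/84))*(-302) = (2720*(-1/84))*(-302) = -680/21*(-302) = 205360/21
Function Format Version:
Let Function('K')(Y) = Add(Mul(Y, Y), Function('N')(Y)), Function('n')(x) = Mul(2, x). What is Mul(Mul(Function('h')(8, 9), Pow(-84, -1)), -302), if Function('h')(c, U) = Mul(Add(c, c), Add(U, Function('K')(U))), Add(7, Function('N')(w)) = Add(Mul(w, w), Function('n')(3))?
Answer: Rational(205360, 21) ≈ 9779.0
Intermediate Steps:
Function('N')(w) = Add(-1, Pow(w, 2)) (Function('N')(w) = Add(-7, Add(Mul(w, w), Mul(2, 3))) = Add(-7, Add(Pow(w, 2), 6)) = Add(-7, Add(6, Pow(w, 2))) = Add(-1, Pow(w, 2)))
Function('K')(Y) = Add(-1, Mul(2, Pow(Y, 2))) (Function('K')(Y) = Add(Mul(Y, Y), Add(-1, Pow(Y, 2))) = Add(Pow(Y, 2), Add(-1, Pow(Y, 2))) = Add(-1, Mul(2, Pow(Y, 2))))
Function('h')(c, U) = Mul(2, c, Add(-1, U, Mul(2, Pow(U, 2)))) (Function('h')(c, U) = Mul(Add(c, c), Add(U, Add(-1, Mul(2, Pow(U, 2))))) = Mul(Mul(2, c), Add(-1, U, Mul(2, Pow(U, 2)))) = Mul(2, c, Add(-1, U, Mul(2, Pow(U, 2)))))
Mul(Mul(Function('h')(8, 9), Pow(-84, -1)), -302) = Mul(Mul(Mul(2, 8, Add(-1, 9, Mul(2, Pow(9, 2)))), Pow(-84, -1)), -302) = Mul(Mul(Mul(2, 8, Add(-1, 9, Mul(2, 81))), Rational(-1, 84)), -302) = Mul(Mul(Mul(2, 8, Add(-1, 9, 162)), Rational(-1, 84)), -302) = Mul(Mul(Mul(2, 8, 170), Rational(-1, 84)), -302) = Mul(Mul(2720, Rational(-1, 84)), -302) = Mul(Rational(-680, 21), -302) = Rational(205360, 21)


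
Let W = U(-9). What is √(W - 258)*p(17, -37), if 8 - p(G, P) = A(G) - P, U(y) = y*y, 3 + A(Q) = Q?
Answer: -43*I*√177 ≈ -572.08*I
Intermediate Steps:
A(Q) = -3 + Q
U(y) = y²
W = 81 (W = (-9)² = 81)
p(G, P) = 11 + P - G (p(G, P) = 8 - ((-3 + G) - P) = 8 - (-3 + G - P) = 8 + (3 + P - G) = 11 + P - G)
√(W - 258)*p(17, -37) = √(81 - 258)*(11 - 37 - 1*17) = √(-177)*(11 - 37 - 17) = (I*√177)*(-43) = -43*I*√177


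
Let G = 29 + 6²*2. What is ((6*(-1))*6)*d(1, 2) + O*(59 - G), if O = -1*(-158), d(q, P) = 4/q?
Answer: -6780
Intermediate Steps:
O = 158
G = 101 (G = 29 + 36*2 = 29 + 72 = 101)
((6*(-1))*6)*d(1, 2) + O*(59 - G) = ((6*(-1))*6)*(4/1) + 158*(59 - 1*101) = (-6*6)*(4*1) + 158*(59 - 101) = -36*4 + 158*(-42) = -144 - 6636 = -6780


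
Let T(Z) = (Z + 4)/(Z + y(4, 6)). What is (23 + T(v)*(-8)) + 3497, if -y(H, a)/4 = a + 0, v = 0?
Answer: 10564/3 ≈ 3521.3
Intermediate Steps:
y(H, a) = -4*a (y(H, a) = -4*(a + 0) = -4*a)
T(Z) = (4 + Z)/(-24 + Z) (T(Z) = (Z + 4)/(Z - 4*6) = (4 + Z)/(Z - 24) = (4 + Z)/(-24 + Z))
(23 + T(v)*(-8)) + 3497 = (23 + ((4 + 0)/(-24 + 0))*(-8)) + 3497 = (23 + (4/(-24))*(-8)) + 3497 = (23 - 1/24*4*(-8)) + 3497 = (23 - 1/6*(-8)) + 3497 = (23 + 4/3) + 3497 = 73/3 + 3497 = 10564/3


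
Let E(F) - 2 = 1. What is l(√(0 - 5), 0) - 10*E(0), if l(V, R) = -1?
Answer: -31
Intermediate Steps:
E(F) = 3 (E(F) = 2 + 1 = 3)
l(√(0 - 5), 0) - 10*E(0) = -1 - 10*3 = -1 - 30 = -31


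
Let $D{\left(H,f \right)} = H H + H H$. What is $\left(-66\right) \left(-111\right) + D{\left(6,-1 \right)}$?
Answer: $7398$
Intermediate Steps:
$D{\left(H,f \right)} = 2 H^{2}$ ($D{\left(H,f \right)} = H^{2} + H^{2} = 2 H^{2}$)
$\left(-66\right) \left(-111\right) + D{\left(6,-1 \right)} = \left(-66\right) \left(-111\right) + 2 \cdot 6^{2} = 7326 + 2 \cdot 36 = 7326 + 72 = 7398$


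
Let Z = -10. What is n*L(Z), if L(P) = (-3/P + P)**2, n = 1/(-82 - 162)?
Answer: -9409/24400 ≈ -0.38561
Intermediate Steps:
n = -1/244 (n = 1/(-244) = -1/244 ≈ -0.0040984)
L(P) = (P - 3/P)**2
n*L(Z) = -(-3 + (-10)**2)**2/(244*(-10)**2) = -(-3 + 100)**2/24400 = -97**2/24400 = -9409/24400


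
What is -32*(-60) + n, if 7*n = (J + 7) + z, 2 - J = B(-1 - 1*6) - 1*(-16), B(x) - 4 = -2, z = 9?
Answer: 1920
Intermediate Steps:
B(x) = 2 (B(x) = 4 - 2 = 2)
J = -16 (J = 2 - (2 - 1*(-16)) = 2 - (2 + 16) = 2 - 1*18 = 2 - 18 = -16)
n = 0 (n = ((-16 + 7) + 9)/7 = (-9 + 9)/7 = (⅐)*0 = 0)
-32*(-60) + n = -32*(-60) + 0 = 1920 + 0 = 1920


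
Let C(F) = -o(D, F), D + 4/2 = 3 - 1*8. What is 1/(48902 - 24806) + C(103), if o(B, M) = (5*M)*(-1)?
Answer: 12409441/24096 ≈ 515.00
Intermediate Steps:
D = -7 (D = -2 + (3 - 1*8) = -2 + (3 - 8) = -2 - 5 = -7)
o(B, M) = -5*M
C(F) = 5*F (C(F) = -(-5)*F = 5*F)
1/(48902 - 24806) + C(103) = 1/(48902 - 24806) + 5*103 = 1/24096 + 515 = 12409441/24096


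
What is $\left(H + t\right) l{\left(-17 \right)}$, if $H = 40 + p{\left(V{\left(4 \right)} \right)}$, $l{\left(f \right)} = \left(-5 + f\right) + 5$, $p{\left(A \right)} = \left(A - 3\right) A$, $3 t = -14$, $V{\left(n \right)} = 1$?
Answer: $- \frac{1700}{3} \approx -566.67$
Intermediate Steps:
$t = - \frac{14}{3}$ ($t = \frac{1}{3} \left(-14\right) = - \frac{14}{3} \approx -4.6667$)
$p{\left(A \right)} = A \left(-3 + A\right)$ ($p{\left(A \right)} = \left(A - 3\right) A = \left(-3 + A\right) A = A \left(-3 + A\right)$)
$l{\left(f \right)} = f$
$H = 38$ ($H = 40 + 1 \left(-3 + 1\right) = 40 + 1 \left(-2\right) = 40 - 2 = 38$)
$\left(H + t\right) l{\left(-17 \right)} = \left(38 - \frac{14}{3}\right) \left(-17\right) = \frac{100}{3} \left(-17\right) = - \frac{1700}{3}$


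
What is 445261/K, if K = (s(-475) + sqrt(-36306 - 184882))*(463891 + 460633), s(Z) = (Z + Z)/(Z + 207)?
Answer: 14170431325/1836047968952486 - 43973085838*I*sqrt(457)/918023984476243 ≈ 7.7179e-6 - 0.001024*I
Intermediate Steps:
s(Z) = 2*Z/(207 + Z) (s(Z) = (2*Z)/(207 + Z) = 2*Z/(207 + Z))
K = 219574450/67 + 20339528*I*sqrt(457) (K = (2*(-475)/(207 - 475) + sqrt(-36306 - 184882))*(463891 + 460633) = (2*(-475)/(-268) + sqrt(-221188))*924524 = (2*(-475)*(-1/268) + 22*I*sqrt(457))*924524 = (475/134 + 22*I*sqrt(457))*924524 = 219574450/67 + 20339528*I*sqrt(457) ≈ 3.2772e+6 + 4.3481e+8*I)
445261/K = 445261/(219574450/67 + 20339528*I*sqrt(457))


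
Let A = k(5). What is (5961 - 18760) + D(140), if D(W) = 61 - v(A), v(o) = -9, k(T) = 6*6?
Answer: -12729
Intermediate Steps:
k(T) = 36
A = 36
D(W) = 70 (D(W) = 61 - 1*(-9) = 61 + 9 = 70)
(5961 - 18760) + D(140) = (5961 - 18760) + 70 = -12799 + 70 = -12729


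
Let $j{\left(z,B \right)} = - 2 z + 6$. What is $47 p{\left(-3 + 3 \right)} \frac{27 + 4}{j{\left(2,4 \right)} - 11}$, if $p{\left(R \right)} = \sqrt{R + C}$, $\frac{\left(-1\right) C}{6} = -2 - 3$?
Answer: $- \frac{1457 \sqrt{30}}{9} \approx -886.7$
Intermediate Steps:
$j{\left(z,B \right)} = 6 - 2 z$
$C = 30$ ($C = - 6 \left(-2 - 3\right) = \left(-6\right) \left(-5\right) = 30$)
$p{\left(R \right)} = \sqrt{30 + R}$ ($p{\left(R \right)} = \sqrt{R + 30} = \sqrt{30 + R}$)
$47 p{\left(-3 + 3 \right)} \frac{27 + 4}{j{\left(2,4 \right)} - 11} = 47 \sqrt{30 + \left(-3 + 3\right)} \frac{27 + 4}{\left(6 - 4\right) - 11} = 47 \sqrt{30 + 0} \frac{31}{\left(6 - 4\right) - 11} = 47 \sqrt{30} \frac{31}{2 - 11} = 47 \sqrt{30} \frac{31}{-9} = 47 \sqrt{30} \cdot 31 \left(- \frac{1}{9}\right) = 47 \sqrt{30} \left(- \frac{31}{9}\right) = - \frac{1457 \sqrt{30}}{9}$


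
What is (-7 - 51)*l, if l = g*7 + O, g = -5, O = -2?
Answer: 2146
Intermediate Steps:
l = -37 (l = -5*7 - 2 = -35 - 2 = -37)
(-7 - 51)*l = (-7 - 51)*(-37) = -58*(-37) = 2146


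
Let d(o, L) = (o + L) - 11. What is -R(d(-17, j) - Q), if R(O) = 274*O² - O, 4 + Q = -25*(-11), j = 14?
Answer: -22255935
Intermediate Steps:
d(o, L) = -11 + L + o (d(o, L) = (L + o) - 11 = -11 + L + o)
Q = 271 (Q = -4 - 25*(-11) = -4 + 275 = 271)
R(O) = -O + 274*O²
-R(d(-17, j) - Q) = -((-11 + 14 - 17) - 1*271)*(-1 + 274*((-11 + 14 - 17) - 1*271)) = -(-14 - 271)*(-1 + 274*(-14 - 271)) = -(-285)*(-1 + 274*(-285)) = -(-285)*(-1 - 78090) = -(-285)*(-78091) = -1*22255935 = -22255935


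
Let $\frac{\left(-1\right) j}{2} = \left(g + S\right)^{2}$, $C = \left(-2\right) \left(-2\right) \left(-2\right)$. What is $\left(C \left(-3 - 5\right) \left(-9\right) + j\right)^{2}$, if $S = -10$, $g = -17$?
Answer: $4137156$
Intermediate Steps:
$C = -8$ ($C = 4 \left(-2\right) = -8$)
$j = -1458$ ($j = - 2 \left(-17 - 10\right)^{2} = - 2 \left(-27\right)^{2} = \left(-2\right) 729 = -1458$)
$\left(C \left(-3 - 5\right) \left(-9\right) + j\right)^{2} = \left(- 8 \left(-3 - 5\right) \left(-9\right) - 1458\right)^{2} = \left(\left(-8\right) \left(-8\right) \left(-9\right) - 1458\right)^{2} = \left(64 \left(-9\right) - 1458\right)^{2} = \left(-576 - 1458\right)^{2} = \left(-2034\right)^{2} = 4137156$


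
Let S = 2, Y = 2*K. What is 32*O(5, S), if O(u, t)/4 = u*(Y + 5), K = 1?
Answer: 4480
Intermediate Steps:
Y = 2 (Y = 2*1 = 2)
O(u, t) = 28*u (O(u, t) = 4*(u*(2 + 5)) = 4*(u*7) = 4*(7*u) = 28*u)
32*O(5, S) = 32*(28*5) = 32*140 = 4480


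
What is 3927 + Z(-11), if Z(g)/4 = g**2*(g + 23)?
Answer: 9735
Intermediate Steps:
Z(g) = 4*g**2*(23 + g) (Z(g) = 4*(g**2*(g + 23)) = 4*(g**2*(23 + g)) = 4*g**2*(23 + g))
3927 + Z(-11) = 3927 + 4*(-11)**2*(23 - 11) = 3927 + 4*121*12 = 3927 + 5808 = 9735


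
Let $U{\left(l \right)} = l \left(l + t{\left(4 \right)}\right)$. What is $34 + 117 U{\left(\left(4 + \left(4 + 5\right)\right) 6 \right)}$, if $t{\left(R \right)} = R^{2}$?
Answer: $857878$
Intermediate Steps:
$U{\left(l \right)} = l \left(16 + l\right)$ ($U{\left(l \right)} = l \left(l + 4^{2}\right) = l \left(l + 16\right) = l \left(16 + l\right)$)
$34 + 117 U{\left(\left(4 + \left(4 + 5\right)\right) 6 \right)} = 34 + 117 \left(4 + \left(4 + 5\right)\right) 6 \left(16 + \left(4 + \left(4 + 5\right)\right) 6\right) = 34 + 117 \left(4 + 9\right) 6 \left(16 + \left(4 + 9\right) 6\right) = 34 + 117 \cdot 13 \cdot 6 \left(16 + 13 \cdot 6\right) = 34 + 117 \cdot 78 \left(16 + 78\right) = 34 + 117 \cdot 78 \cdot 94 = 34 + 117 \cdot 7332 = 34 + 857844 = 857878$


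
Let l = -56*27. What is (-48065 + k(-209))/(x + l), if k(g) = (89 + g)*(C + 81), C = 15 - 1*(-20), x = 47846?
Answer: -61985/46334 ≈ -1.3378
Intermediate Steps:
l = -1512
C = 35 (C = 15 + 20 = 35)
k(g) = 10324 + 116*g (k(g) = (89 + g)*(35 + 81) = (89 + g)*116 = 10324 + 116*g)
(-48065 + k(-209))/(x + l) = (-48065 + (10324 + 116*(-209)))/(47846 - 1512) = (-48065 + (10324 - 24244))/46334 = (-48065 - 13920)*(1/46334) = -61985*1/46334 = -61985/46334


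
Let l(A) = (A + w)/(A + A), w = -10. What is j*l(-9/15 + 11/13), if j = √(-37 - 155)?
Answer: -317*I*√3/2 ≈ -274.53*I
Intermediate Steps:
l(A) = (-10 + A)/(2*A) (l(A) = (A - 10)/(A + A) = (-10 + A)/((2*A)) = (-10 + A)*(1/(2*A)) = (-10 + A)/(2*A))
j = 8*I*√3 (j = √(-192) = 8*I*√3 ≈ 13.856*I)
j*l(-9/15 + 11/13) = (8*I*√3)*((-10 + (-9/15 + 11/13))/(2*(-9/15 + 11/13))) = (8*I*√3)*((-10 + (-9*1/15 + 11*(1/13)))/(2*(-9*1/15 + 11*(1/13)))) = (8*I*√3)*((-10 + (-⅗ + 11/13))/(2*(-⅗ + 11/13))) = (8*I*√3)*((-10 + 16/65)/(2*(16/65))) = (8*I*√3)*((½)*(65/16)*(-634/65)) = (8*I*√3)*(-317/16) = -317*I*√3/2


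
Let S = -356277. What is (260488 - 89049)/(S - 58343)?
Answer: -171439/414620 ≈ -0.41348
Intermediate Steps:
(260488 - 89049)/(S - 58343) = (260488 - 89049)/(-356277 - 58343) = 171439/(-414620) = 171439*(-1/414620) = -171439/414620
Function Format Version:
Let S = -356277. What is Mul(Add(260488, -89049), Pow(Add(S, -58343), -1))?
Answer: Rational(-171439, 414620) ≈ -0.41348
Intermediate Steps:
Mul(Add(260488, -89049), Pow(Add(S, -58343), -1)) = Mul(Add(260488, -89049), Pow(Add(-356277, -58343), -1)) = Mul(171439, Pow(-414620, -1)) = Mul(171439, Rational(-1, 414620)) = Rational(-171439, 414620)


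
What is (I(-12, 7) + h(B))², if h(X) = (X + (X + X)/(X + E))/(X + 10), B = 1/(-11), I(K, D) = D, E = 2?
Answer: 255360400/5239521 ≈ 48.737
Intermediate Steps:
B = -1/11 ≈ -0.090909
h(X) = (X + 2*X/(2 + X))/(10 + X) (h(X) = (X + (X + X)/(X + 2))/(X + 10) = (X + (2*X)/(2 + X))/(10 + X) = (X + 2*X/(2 + X))/(10 + X))
(I(-12, 7) + h(B))² = (7 - (4 - 1/11)/(11*(20 + (-1/11)² + 12*(-1/11))))² = (7 - 1/11*43/11/(20 + 1/121 - 12/11))² = (7 - 1/11*43/11/2289/121)² = (7 - 1/11*121/2289*43/11)² = (7 - 43/2289)² = (15980/2289)² = 255360400/5239521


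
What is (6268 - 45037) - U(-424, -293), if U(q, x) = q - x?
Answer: -38638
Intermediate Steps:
(6268 - 45037) - U(-424, -293) = (6268 - 45037) - (-424 - 1*(-293)) = -38769 - (-424 + 293) = -38769 - 1*(-131) = -38769 + 131 = -38638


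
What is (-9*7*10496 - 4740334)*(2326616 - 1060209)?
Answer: -6840601255874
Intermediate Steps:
(-9*7*10496 - 4740334)*(2326616 - 1060209) = (-63*10496 - 4740334)*1266407 = (-661248 - 4740334)*1266407 = -5401582*1266407 = -6840601255874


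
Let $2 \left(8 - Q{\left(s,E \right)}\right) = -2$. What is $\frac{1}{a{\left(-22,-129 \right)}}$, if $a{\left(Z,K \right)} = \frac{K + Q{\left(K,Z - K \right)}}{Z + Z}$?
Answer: $\frac{11}{30} \approx 0.36667$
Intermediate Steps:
$Q{\left(s,E \right)} = 9$ ($Q{\left(s,E \right)} = 8 - -1 = 8 + 1 = 9$)
$a{\left(Z,K \right)} = \frac{9 + K}{2 Z}$ ($a{\left(Z,K \right)} = \frac{K + 9}{Z + Z} = \frac{9 + K}{2 Z}$)
$\frac{1}{a{\left(-22,-129 \right)}} = \frac{1}{\frac{1}{2} \frac{1}{-22} \left(9 - 129\right)} = \frac{1}{\frac{1}{2} \left(- \frac{1}{22}\right) \left(-120\right)} = \frac{1}{\frac{30}{11}} = \frac{11}{30}$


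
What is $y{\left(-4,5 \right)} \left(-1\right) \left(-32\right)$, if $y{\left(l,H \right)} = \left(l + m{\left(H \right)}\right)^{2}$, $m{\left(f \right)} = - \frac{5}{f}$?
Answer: $800$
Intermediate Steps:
$y{\left(l,H \right)} = \left(l - \frac{5}{H}\right)^{2}$
$y{\left(-4,5 \right)} \left(-1\right) \left(-32\right) = \frac{\left(-5 + 5 \left(-4\right)\right)^{2}}{25} \left(-1\right) \left(-32\right) = \frac{\left(-5 - 20\right)^{2}}{25} \left(-1\right) \left(-32\right) = \frac{\left(-25\right)^{2}}{25} \left(-1\right) \left(-32\right) = \frac{1}{25} \cdot 625 \left(-1\right) \left(-32\right) = 25 \left(-1\right) \left(-32\right) = \left(-25\right) \left(-32\right) = 800$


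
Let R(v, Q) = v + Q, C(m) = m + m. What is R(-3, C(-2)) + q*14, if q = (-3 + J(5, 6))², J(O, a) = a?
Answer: 119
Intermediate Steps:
C(m) = 2*m
q = 9 (q = (-3 + 6)² = 3² = 9)
R(v, Q) = Q + v
R(-3, C(-2)) + q*14 = (2*(-2) - 3) + 9*14 = (-4 - 3) + 126 = -7 + 126 = 119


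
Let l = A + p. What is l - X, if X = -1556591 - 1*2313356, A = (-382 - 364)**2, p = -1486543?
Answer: 2939920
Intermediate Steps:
A = 556516 (A = (-746)**2 = 556516)
X = -3869947 (X = -1556591 - 2313356 = -3869947)
l = -930027 (l = 556516 - 1486543 = -930027)
l - X = -930027 - 1*(-3869947) = -930027 + 3869947 = 2939920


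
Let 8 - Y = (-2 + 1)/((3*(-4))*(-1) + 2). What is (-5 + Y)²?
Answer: 1849/196 ≈ 9.4337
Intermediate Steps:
Y = 113/14 (Y = 8 - (-2 + 1)/((3*(-4))*(-1) + 2) = 8 - (-1)/(-12*(-1) + 2) = 8 - (-1)/(12 + 2) = 8 - (-1)/14 = 8 - 1*(-1/14) = 8 + 1/14 = 113/14 ≈ 8.0714)
(-5 + Y)² = (-5 + 113/14)² = (43/14)² = 1849/196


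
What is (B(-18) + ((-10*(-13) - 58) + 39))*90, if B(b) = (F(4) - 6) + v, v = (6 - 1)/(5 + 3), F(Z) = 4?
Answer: 39465/4 ≈ 9866.3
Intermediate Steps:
v = 5/8 ≈ 0.62500
B(b) = -11/8 (B(b) = (4 - 6) + 5/8 = -2 + 5/8 = -11/8)
(B(-18) + ((-10*(-13) - 58) + 39))*90 = (-11/8 + ((-10*(-13) - 58) + 39))*90 = (-11/8 + ((130 - 58) + 39))*90 = (-11/8 + (72 + 39))*90 = (-11/8 + 111)*90 = (877/8)*90 = 39465/4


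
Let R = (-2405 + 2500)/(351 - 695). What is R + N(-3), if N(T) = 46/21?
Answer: 13829/7224 ≈ 1.9143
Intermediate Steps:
N(T) = 46/21 (N(T) = 46*(1/21) = 46/21)
R = -95/344 (R = 95/(-344) = 95*(-1/344) = -95/344 ≈ -0.27616)
R + N(-3) = -95/344 + 46/21 = 13829/7224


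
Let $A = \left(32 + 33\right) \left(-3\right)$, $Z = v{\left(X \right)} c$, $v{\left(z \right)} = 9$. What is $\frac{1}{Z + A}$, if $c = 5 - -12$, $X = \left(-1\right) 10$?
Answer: $- \frac{1}{42} \approx -0.02381$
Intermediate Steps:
$X = -10$
$c = 17$ ($c = 5 + 12 = 17$)
$Z = 153$ ($Z = 9 \cdot 17 = 153$)
$A = -195$ ($A = 65 \left(-3\right) = -195$)
$\frac{1}{Z + A} = \frac{1}{153 - 195} = \frac{1}{-42} = - \frac{1}{42}$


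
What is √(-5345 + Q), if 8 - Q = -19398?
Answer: √14061 ≈ 118.58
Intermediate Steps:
Q = 19406 (Q = 8 - 1*(-19398) = 8 + 19398 = 19406)
√(-5345 + Q) = √(-5345 + 19406) = √14061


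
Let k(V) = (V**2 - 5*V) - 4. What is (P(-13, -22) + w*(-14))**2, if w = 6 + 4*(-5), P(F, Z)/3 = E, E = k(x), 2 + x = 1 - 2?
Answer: 65536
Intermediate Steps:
x = -3 (x = -2 + (1 - 2) = -2 - 1 = -3)
k(V) = -4 + V**2 - 5*V
E = 20 (E = -4 + (-3)**2 - 5*(-3) = -4 + 9 + 15 = 20)
P(F, Z) = 60 (P(F, Z) = 3*20 = 60)
w = -14 (w = 6 - 20 = -14)
(P(-13, -22) + w*(-14))**2 = (60 - 14*(-14))**2 = (60 + 196)**2 = 256**2 = 65536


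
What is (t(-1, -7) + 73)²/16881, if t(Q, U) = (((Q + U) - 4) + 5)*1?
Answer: 1452/5627 ≈ 0.25804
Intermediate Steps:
t(Q, U) = 1 + Q + U (t(Q, U) = ((-4 + Q + U) + 5)*1 = (1 + Q + U)*1 = 1 + Q + U)
(t(-1, -7) + 73)²/16881 = ((1 - 1 - 7) + 73)²/16881 = (-7 + 73)²*(1/16881) = 66²*(1/16881) = 4356*(1/16881) = 1452/5627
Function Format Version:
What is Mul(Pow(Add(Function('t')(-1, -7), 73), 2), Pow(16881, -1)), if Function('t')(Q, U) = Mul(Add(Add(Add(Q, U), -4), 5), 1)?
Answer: Rational(1452, 5627) ≈ 0.25804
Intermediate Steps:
Function('t')(Q, U) = Add(1, Q, U) (Function('t')(Q, U) = Mul(Add(Add(-4, Q, U), 5), 1) = Mul(Add(1, Q, U), 1) = Add(1, Q, U))
Mul(Pow(Add(Function('t')(-1, -7), 73), 2), Pow(16881, -1)) = Mul(Pow(Add(Add(1, -1, -7), 73), 2), Pow(16881, -1)) = Mul(Pow(Add(-7, 73), 2), Rational(1, 16881)) = Mul(Pow(66, 2), Rational(1, 16881)) = Mul(4356, Rational(1, 16881)) = Rational(1452, 5627)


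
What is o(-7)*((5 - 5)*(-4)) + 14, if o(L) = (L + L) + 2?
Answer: 14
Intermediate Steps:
o(L) = 2 + 2*L (o(L) = 2*L + 2 = 2 + 2*L)
o(-7)*((5 - 5)*(-4)) + 14 = (2 + 2*(-7))*((5 - 5)*(-4)) + 14 = (2 - 14)*(0*(-4)) + 14 = -12*0 + 14 = 0 + 14 = 14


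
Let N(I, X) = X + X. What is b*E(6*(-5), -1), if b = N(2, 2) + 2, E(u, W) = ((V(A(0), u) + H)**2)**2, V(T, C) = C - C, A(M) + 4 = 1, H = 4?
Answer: 1536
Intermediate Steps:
A(M) = -3 (A(M) = -4 + 1 = -3)
V(T, C) = 0
N(I, X) = 2*X
E(u, W) = 256 (E(u, W) = ((0 + 4)**2)**2 = (4**2)**2 = 16**2 = 256)
b = 6 (b = 2*2 + 2 = 4 + 2 = 6)
b*E(6*(-5), -1) = 6*256 = 1536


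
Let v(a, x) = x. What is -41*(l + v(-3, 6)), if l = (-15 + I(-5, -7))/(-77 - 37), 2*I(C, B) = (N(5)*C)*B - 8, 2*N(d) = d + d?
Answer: -50471/228 ≈ -221.36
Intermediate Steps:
N(d) = d (N(d) = (d + d)/2 = (2*d)/2 = d)
I(C, B) = -4 + 5*B*C/2 (I(C, B) = ((5*C)*B - 8)/2 = (5*B*C - 8)/2 = (-8 + 5*B*C)/2 = -4 + 5*B*C/2)
l = -137/228 (l = (-15 + (-4 + (5/2)*(-7)*(-5)))/(-77 - 37) = (-15 + (-4 + 175/2))/(-114) = (-15 + 167/2)*(-1/114) = (137/2)*(-1/114) = -137/228 ≈ -0.60088)
-41*(l + v(-3, 6)) = -41*(-137/228 + 6) = -41*1231/228 = -50471/228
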